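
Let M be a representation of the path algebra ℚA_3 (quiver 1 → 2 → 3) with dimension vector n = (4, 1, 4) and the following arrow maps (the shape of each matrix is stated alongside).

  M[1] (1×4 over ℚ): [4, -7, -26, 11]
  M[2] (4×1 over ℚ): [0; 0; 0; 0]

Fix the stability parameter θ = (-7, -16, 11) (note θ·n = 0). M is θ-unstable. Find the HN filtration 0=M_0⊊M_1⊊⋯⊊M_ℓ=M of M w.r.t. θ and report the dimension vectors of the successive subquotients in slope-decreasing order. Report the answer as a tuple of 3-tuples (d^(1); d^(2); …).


Via rank(M_{q-1}∘⋯∘M_p): M ≅ I[1,1]^3, I[1,2], I[3,3]^4.
μ_θ-semistable layers: μ^(1)=11; μ^(2)=-7; μ^(3)=-23/2

((0, 0, 4); (3, 0, 0); (1, 1, 0))


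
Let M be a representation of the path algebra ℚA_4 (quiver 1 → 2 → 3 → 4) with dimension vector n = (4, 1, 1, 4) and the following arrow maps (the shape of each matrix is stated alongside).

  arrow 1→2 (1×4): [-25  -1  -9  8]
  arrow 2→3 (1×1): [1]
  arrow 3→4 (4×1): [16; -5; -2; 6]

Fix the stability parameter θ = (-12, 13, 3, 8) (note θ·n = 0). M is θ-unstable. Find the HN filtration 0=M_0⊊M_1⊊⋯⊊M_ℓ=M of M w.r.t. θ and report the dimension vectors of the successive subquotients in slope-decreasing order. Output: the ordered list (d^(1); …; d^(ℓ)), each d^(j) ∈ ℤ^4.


Barcode: M ≅ I[1,1]^3, I[1,4], I[4,4]^3. HN layers by μ_θ (2 steps, strictly decreasing):
  μ^(1)=8; μ^(2)=-12

((0, 1, 1, 4); (4, 0, 0, 0))


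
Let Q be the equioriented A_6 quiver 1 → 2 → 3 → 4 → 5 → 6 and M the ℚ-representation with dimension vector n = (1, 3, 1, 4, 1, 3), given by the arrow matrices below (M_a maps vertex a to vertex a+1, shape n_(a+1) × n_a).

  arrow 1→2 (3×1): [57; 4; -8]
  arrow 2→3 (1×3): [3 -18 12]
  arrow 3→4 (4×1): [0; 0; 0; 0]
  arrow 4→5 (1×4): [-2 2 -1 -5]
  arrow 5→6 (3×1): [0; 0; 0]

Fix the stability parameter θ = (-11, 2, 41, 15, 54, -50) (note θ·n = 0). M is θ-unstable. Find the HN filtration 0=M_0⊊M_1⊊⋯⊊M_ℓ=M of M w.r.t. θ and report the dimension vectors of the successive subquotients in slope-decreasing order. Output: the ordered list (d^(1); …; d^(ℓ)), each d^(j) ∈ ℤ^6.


Via rank(M_{q-1}∘⋯∘M_p): M ≅ I[1,3], I[2,2]^2, I[4,4]^3, I[4,5], I[6,6]^3.
μ_θ-semistable layers: μ^(1)=54; μ^(2)=41; μ^(3)=15; μ^(4)=2; μ^(5)=-11; μ^(6)=-50

((0, 0, 0, 0, 1, 0); (0, 0, 1, 0, 0, 0); (0, 0, 0, 4, 0, 0); (0, 3, 0, 0, 0, 0); (1, 0, 0, 0, 0, 0); (0, 0, 0, 0, 0, 3))


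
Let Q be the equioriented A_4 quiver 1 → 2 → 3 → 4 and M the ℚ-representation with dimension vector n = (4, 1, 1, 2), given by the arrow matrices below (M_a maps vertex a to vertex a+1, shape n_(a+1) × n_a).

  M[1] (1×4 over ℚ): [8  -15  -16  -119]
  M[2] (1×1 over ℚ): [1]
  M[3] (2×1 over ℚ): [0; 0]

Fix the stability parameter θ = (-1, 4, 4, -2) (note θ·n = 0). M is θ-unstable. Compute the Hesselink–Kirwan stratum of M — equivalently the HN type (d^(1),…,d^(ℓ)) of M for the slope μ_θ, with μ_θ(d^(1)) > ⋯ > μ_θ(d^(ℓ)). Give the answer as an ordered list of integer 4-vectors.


Via rank(M_{q-1}∘⋯∘M_p): M ≅ I[1,1]^3, I[1,3], I[4,4]^2.
μ_θ-semistable layers: μ^(1)=4; μ^(2)=-1; μ^(3)=-2

((0, 1, 1, 0); (4, 0, 0, 0); (0, 0, 0, 2))


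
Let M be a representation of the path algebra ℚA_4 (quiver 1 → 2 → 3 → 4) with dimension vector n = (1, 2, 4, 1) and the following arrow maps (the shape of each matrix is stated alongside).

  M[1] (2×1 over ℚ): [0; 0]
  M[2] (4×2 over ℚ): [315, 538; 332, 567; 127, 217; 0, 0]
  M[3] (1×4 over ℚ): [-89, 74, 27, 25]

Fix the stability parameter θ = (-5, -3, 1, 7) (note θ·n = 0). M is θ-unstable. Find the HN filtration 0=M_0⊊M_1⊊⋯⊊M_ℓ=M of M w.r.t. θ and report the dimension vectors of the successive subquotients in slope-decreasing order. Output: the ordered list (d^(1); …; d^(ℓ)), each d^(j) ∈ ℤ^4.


Barcode: M ≅ I[1,1], I[2,3], I[2,4], I[3,3]^2. HN layers by μ_θ (4 steps, strictly decreasing):
  μ^(1)=7; μ^(2)=1; μ^(3)=-3; μ^(4)=-5

((0, 0, 0, 1); (0, 0, 4, 0); (0, 2, 0, 0); (1, 0, 0, 0))


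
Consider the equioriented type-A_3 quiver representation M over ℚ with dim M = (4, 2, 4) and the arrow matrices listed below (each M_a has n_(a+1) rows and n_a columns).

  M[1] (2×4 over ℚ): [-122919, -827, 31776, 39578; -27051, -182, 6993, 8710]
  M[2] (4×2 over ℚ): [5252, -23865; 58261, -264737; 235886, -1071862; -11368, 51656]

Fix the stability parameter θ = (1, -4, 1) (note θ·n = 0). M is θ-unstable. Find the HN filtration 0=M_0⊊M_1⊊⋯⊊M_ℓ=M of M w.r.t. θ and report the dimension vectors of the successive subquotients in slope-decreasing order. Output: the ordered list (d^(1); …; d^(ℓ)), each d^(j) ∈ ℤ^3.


Interval decomposition of M: I[1,1]^2, I[1,3]^2, I[3,3]^2.
HN type (ℓ=2): μ^(1)=1; μ^(2)=-3/2

((2, 0, 4); (2, 2, 0))


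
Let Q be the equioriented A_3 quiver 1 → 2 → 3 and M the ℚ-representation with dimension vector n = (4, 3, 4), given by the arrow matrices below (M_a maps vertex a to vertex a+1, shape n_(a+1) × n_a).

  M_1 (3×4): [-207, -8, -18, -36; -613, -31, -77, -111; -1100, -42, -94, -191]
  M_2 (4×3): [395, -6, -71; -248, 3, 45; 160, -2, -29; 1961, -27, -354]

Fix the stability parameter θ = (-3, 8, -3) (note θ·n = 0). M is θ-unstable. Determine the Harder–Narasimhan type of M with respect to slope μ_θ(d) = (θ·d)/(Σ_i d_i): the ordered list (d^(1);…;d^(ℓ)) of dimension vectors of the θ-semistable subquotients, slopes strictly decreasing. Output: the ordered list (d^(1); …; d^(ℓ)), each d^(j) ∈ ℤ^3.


Via rank(M_{q-1}∘⋯∘M_p): M ≅ I[1,1], I[1,3]^3, I[3,3].
μ_θ-semistable layers: μ^(1)=5/2; μ^(2)=-3

((0, 3, 3); (4, 0, 1))


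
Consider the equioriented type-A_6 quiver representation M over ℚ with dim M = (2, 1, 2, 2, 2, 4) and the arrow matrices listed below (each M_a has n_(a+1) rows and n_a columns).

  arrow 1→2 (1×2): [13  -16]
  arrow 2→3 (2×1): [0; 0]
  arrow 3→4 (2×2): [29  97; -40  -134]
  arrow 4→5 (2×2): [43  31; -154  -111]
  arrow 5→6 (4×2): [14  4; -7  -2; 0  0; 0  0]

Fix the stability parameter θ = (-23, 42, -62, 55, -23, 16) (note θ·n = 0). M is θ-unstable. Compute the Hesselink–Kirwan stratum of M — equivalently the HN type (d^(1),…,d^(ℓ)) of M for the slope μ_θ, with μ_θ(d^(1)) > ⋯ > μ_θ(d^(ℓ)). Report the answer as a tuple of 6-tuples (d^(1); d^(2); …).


Via rank(M_{q-1}∘⋯∘M_p): M ≅ I[1,1], I[1,2], I[3,5], I[3,6], I[6,6]^3.
μ_θ-semistable layers: μ^(1)=42; μ^(2)=16; μ^(3)=-23; μ^(4)=-62

((0, 1, 0, 0, 0, 0); (0, 0, 0, 2, 2, 4); (2, 0, 0, 0, 0, 0); (0, 0, 2, 0, 0, 0))


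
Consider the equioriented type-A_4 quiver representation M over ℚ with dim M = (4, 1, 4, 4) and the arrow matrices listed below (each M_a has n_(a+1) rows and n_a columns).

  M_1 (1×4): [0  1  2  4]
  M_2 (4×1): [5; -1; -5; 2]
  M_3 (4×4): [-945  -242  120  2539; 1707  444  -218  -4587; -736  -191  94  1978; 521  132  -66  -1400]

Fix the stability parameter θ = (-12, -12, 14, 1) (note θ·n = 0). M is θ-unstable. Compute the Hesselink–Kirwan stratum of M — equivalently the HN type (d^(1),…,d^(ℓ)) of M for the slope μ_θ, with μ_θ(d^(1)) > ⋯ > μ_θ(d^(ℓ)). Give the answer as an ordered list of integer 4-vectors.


Via rank(M_{q-1}∘⋯∘M_p): M ≅ I[1,1]^3, I[1,4], I[3,4]^3.
μ_θ-semistable layers: μ^(1)=15/2; μ^(2)=-12

((0, 0, 4, 4); (4, 1, 0, 0))


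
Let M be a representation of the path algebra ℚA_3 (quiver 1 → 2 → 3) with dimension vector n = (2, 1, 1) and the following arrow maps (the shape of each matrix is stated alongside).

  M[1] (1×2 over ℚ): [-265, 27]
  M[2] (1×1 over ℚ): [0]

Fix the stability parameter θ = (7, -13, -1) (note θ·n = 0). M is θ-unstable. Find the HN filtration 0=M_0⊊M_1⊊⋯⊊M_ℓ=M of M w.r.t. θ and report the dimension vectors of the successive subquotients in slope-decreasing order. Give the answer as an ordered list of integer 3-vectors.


Barcode: M ≅ I[1,1], I[1,2], I[3,3]. HN layers by μ_θ (3 steps, strictly decreasing):
  μ^(1)=7; μ^(2)=-1; μ^(3)=-3

((1, 0, 0); (0, 0, 1); (1, 1, 0))


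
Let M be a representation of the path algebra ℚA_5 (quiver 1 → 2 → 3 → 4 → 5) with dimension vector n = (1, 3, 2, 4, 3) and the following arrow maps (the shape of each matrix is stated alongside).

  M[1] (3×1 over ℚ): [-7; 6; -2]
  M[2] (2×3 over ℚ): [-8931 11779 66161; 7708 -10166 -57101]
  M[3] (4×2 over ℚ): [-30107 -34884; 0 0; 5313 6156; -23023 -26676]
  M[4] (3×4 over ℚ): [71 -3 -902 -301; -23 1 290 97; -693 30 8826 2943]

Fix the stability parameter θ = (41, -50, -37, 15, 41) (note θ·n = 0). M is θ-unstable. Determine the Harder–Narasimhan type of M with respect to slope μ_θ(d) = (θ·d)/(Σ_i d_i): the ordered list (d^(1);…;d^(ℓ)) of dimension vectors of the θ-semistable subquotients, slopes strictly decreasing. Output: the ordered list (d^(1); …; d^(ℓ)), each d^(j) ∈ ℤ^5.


Barcode: M ≅ I[1,4], I[2,2], I[2,3], I[4,5]^3. HN layers by μ_θ (5 steps, strictly decreasing):
  μ^(1)=41; μ^(2)=15; μ^(3)=-46/3; μ^(4)=-37; μ^(5)=-50

((0, 0, 0, 0, 3); (0, 0, 0, 4, 0); (1, 1, 1, 0, 0); (0, 0, 1, 0, 0); (0, 2, 0, 0, 0))


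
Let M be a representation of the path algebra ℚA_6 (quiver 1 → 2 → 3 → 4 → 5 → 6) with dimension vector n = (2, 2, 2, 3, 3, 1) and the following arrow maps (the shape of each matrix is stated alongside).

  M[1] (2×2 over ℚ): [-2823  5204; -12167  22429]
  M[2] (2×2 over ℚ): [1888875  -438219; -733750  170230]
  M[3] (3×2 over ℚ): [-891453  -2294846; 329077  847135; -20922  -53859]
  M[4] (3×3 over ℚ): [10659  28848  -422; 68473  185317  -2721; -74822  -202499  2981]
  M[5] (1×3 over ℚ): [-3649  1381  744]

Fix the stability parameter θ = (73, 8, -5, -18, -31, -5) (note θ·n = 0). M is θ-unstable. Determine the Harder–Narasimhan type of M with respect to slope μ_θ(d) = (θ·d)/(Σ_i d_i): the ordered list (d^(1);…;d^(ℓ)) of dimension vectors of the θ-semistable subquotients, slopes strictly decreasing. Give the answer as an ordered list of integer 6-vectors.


Via rank(M_{q-1}∘⋯∘M_p): M ≅ I[1,2], I[1,6], I[3,4], I[4,5], I[5,5].
μ_θ-semistable layers: μ^(1)=81/2; μ^(2)=11/3; μ^(3)=-23/2; μ^(4)=-49/2; μ^(5)=-31

((1, 1, 0, 0, 0, 0); (1, 1, 1, 1, 1, 1); (0, 0, 1, 1, 0, 0); (0, 0, 0, 1, 1, 0); (0, 0, 0, 0, 1, 0))


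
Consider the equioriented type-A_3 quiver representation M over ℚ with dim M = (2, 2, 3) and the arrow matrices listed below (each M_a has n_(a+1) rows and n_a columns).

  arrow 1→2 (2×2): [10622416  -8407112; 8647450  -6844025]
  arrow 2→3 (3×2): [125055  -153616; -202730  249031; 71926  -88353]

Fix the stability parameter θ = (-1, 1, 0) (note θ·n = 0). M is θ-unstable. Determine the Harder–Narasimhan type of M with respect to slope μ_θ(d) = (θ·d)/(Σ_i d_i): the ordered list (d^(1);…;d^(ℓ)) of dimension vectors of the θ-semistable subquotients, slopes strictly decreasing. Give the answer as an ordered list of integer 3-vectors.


Interval decomposition of M: I[1,1], I[1,3], I[2,3], I[3,3].
HN type (ℓ=3): μ^(1)=1/2; μ^(2)=0; μ^(3)=-1

((0, 2, 2); (0, 0, 1); (2, 0, 0))


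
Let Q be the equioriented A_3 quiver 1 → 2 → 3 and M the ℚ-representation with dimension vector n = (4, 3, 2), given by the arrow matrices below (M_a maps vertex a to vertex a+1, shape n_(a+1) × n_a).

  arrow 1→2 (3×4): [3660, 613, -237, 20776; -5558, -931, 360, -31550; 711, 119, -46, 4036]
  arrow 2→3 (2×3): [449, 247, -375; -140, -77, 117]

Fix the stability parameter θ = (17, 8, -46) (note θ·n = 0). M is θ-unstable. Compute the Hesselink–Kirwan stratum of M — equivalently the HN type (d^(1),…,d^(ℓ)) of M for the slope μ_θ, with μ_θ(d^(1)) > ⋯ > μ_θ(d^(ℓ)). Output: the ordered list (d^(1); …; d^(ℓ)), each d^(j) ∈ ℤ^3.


Via rank(M_{q-1}∘⋯∘M_p): M ≅ I[1,1], I[1,2], I[1,3]^2.
μ_θ-semistable layers: μ^(1)=17; μ^(2)=25/2; μ^(3)=-7

((1, 0, 0); (1, 1, 0); (2, 2, 2))


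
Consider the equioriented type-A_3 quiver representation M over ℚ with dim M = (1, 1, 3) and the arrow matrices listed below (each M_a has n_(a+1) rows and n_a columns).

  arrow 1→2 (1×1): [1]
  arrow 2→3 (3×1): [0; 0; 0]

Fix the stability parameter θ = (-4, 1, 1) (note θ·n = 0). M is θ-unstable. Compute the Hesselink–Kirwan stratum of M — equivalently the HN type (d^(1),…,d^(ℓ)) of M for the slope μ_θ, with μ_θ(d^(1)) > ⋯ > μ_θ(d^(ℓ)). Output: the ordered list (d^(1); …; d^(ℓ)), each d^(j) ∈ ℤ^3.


Via rank(M_{q-1}∘⋯∘M_p): M ≅ I[1,2], I[3,3]^3.
μ_θ-semistable layers: μ^(1)=1; μ^(2)=-4

((0, 1, 3); (1, 0, 0))


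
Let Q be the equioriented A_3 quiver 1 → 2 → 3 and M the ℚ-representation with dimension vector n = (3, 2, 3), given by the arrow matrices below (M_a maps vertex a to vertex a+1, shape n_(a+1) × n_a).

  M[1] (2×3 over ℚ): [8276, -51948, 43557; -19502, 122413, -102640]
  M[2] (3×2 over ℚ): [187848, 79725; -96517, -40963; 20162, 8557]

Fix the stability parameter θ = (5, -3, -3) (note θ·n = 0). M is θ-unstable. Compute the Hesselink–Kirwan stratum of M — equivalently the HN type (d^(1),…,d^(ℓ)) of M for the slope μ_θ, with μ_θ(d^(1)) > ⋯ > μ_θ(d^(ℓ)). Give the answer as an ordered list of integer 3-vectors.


Via rank(M_{q-1}∘⋯∘M_p): M ≅ I[1,1], I[1,3]^2, I[3,3].
μ_θ-semistable layers: μ^(1)=5; μ^(2)=-1/3; μ^(3)=-3

((1, 0, 0); (2, 2, 2); (0, 0, 1))


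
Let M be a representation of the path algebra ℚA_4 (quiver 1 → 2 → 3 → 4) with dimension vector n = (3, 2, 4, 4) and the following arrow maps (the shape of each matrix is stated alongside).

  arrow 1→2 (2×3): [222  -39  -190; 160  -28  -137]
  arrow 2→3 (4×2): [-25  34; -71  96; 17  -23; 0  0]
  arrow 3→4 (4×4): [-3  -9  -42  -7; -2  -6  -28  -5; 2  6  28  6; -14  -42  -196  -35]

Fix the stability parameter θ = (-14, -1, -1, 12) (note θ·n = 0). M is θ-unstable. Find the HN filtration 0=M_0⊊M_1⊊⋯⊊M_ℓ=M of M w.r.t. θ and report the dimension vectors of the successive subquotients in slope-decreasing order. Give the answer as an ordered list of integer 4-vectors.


Via rank(M_{q-1}∘⋯∘M_p): M ≅ I[1,1], I[1,3]^2, I[3,4]^2, I[4,4]^2.
μ_θ-semistable layers: μ^(1)=12; μ^(2)=-1; μ^(3)=-14

((0, 0, 0, 4); (0, 2, 4, 0); (3, 0, 0, 0))


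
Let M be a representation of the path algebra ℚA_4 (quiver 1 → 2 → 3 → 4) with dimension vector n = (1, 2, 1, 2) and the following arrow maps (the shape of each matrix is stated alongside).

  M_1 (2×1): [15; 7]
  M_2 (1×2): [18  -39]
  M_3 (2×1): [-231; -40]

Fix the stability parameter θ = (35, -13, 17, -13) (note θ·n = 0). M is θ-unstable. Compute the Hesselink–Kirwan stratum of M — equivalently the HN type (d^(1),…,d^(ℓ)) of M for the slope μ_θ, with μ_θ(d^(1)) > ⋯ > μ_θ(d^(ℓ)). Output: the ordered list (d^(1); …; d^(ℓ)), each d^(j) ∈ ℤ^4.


Via rank(M_{q-1}∘⋯∘M_p): M ≅ I[1,4], I[2,2], I[4,4].
μ_θ-semistable layers: μ^(1)=13/2; μ^(2)=-13

((1, 1, 1, 1); (0, 1, 0, 1))


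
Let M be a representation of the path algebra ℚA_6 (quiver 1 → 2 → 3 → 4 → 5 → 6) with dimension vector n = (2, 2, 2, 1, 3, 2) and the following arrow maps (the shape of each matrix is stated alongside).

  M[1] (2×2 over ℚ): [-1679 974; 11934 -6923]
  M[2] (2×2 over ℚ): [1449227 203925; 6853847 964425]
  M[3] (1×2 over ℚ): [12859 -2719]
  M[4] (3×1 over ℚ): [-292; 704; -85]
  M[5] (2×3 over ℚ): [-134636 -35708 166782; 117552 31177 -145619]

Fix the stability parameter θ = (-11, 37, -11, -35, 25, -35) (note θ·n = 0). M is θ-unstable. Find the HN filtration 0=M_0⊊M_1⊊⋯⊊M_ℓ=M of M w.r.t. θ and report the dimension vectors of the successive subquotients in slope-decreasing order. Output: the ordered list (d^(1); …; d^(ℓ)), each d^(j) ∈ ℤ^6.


Via rank(M_{q-1}∘⋯∘M_p): M ≅ I[1,2], I[1,3], I[3,6], I[5,5], I[5,6].
μ_θ-semistable layers: μ^(1)=37; μ^(2)=25; μ^(3)=13; μ^(4)=-5; μ^(5)=-11; μ^(6)=-23

((0, 1, 0, 0, 0, 0); (0, 0, 0, 0, 1, 0); (0, 1, 1, 0, 0, 0); (0, 0, 0, 0, 2, 2); (2, 0, 0, 0, 0, 0); (0, 0, 1, 1, 0, 0))


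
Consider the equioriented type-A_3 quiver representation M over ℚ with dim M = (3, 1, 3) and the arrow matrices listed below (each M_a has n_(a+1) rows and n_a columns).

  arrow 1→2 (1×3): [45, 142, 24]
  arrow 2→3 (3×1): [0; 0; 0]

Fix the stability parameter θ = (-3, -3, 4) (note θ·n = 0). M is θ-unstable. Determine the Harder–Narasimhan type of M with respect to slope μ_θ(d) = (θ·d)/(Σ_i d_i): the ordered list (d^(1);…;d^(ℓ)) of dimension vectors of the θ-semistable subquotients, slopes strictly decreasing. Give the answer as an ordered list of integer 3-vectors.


Interval decomposition of M: I[1,1]^2, I[1,2], I[3,3]^3.
HN type (ℓ=2): μ^(1)=4; μ^(2)=-3

((0, 0, 3); (3, 1, 0))


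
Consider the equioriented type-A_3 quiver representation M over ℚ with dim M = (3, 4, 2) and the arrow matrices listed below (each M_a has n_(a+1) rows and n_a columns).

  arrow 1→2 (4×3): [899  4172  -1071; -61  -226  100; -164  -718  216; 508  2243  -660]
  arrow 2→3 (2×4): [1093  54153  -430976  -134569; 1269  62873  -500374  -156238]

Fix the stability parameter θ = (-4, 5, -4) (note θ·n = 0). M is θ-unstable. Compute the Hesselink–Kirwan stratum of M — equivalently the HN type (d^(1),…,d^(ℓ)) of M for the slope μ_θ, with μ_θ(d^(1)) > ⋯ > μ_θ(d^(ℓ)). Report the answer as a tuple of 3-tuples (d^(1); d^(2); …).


Barcode: M ≅ I[1,2], I[1,3]^2, I[2,2]. HN layers by μ_θ (3 steps, strictly decreasing):
  μ^(1)=5; μ^(2)=1/2; μ^(3)=-4

((0, 2, 0); (0, 2, 2); (3, 0, 0))


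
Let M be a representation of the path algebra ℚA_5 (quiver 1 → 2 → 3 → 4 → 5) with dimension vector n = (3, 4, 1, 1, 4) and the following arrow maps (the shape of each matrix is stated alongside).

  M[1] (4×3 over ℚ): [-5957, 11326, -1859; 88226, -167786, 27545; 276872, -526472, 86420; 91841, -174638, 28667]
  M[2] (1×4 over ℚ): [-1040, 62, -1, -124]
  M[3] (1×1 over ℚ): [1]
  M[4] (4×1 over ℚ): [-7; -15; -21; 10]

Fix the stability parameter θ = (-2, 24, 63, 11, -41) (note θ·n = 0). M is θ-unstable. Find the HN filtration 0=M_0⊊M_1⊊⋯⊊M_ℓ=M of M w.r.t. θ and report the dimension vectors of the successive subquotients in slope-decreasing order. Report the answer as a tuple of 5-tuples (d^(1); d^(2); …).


Via rank(M_{q-1}∘⋯∘M_p): M ≅ I[1,1], I[1,2], I[1,5], I[2,2]^2, I[5,5]^3.
μ_θ-semistable layers: μ^(1)=24; μ^(2)=57/4; μ^(3)=-2; μ^(4)=-41

((0, 3, 0, 0, 0); (0, 1, 1, 1, 1); (3, 0, 0, 0, 0); (0, 0, 0, 0, 3))


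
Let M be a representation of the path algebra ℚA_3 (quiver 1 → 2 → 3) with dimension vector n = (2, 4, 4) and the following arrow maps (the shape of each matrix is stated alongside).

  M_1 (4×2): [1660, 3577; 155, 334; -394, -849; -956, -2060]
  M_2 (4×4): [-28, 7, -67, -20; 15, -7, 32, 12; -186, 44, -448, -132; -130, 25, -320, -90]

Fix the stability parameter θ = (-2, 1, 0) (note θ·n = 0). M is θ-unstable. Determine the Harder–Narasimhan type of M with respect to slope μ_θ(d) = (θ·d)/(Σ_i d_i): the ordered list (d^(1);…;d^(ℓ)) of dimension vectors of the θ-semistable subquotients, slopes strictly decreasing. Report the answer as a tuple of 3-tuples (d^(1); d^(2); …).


Barcode: M ≅ I[1,3]^2, I[2,2], I[2,3], I[3,3]. HN layers by μ_θ (4 steps, strictly decreasing):
  μ^(1)=1; μ^(2)=1/2; μ^(3)=0; μ^(4)=-2

((0, 1, 0); (0, 3, 3); (0, 0, 1); (2, 0, 0))


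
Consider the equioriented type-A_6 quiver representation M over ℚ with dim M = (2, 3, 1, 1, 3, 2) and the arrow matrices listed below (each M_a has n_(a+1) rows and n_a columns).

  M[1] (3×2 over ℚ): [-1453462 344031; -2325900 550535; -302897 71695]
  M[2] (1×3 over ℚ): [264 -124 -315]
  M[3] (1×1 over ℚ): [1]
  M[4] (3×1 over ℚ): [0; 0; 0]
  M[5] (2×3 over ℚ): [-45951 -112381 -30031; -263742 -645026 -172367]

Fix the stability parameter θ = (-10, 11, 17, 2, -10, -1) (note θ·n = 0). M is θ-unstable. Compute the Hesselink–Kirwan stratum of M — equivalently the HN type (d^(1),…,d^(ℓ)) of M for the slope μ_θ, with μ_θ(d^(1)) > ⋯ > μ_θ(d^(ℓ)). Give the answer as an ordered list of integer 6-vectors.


Via rank(M_{q-1}∘⋯∘M_p): M ≅ I[1,2], I[1,4], I[2,2], I[5,5], I[5,6]^2.
μ_θ-semistable layers: μ^(1)=11; μ^(2)=10; μ^(3)=-1; μ^(4)=-10

((0, 2, 0, 0, 0, 0); (0, 1, 1, 1, 0, 0); (0, 0, 0, 0, 0, 2); (2, 0, 0, 0, 3, 0))


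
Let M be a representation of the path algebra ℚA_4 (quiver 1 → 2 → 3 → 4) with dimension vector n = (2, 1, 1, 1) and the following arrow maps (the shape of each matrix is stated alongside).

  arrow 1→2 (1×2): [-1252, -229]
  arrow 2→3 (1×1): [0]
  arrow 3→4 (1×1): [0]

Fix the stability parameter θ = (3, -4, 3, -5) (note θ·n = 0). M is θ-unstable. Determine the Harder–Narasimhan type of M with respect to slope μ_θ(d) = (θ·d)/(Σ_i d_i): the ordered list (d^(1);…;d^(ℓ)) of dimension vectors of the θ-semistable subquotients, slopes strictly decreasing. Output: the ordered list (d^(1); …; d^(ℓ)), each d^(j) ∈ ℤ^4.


Barcode: M ≅ I[1,1], I[1,2], I[3,3], I[4,4]. HN layers by μ_θ (3 steps, strictly decreasing):
  μ^(1)=3; μ^(2)=-1/2; μ^(3)=-5

((1, 0, 1, 0); (1, 1, 0, 0); (0, 0, 0, 1))


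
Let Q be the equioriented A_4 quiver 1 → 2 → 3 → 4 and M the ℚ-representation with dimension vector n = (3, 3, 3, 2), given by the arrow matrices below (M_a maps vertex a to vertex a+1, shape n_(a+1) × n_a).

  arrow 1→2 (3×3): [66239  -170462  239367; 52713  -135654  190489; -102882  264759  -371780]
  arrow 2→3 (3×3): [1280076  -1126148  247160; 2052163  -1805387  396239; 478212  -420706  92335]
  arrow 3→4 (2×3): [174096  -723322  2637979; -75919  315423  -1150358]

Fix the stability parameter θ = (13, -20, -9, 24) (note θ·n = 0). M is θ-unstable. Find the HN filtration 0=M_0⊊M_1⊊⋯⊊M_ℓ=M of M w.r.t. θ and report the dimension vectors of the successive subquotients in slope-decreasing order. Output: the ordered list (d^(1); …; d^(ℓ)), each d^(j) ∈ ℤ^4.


Via rank(M_{q-1}∘⋯∘M_p): M ≅ I[1,1], I[1,2], I[1,4], I[2,4], I[3,3].
μ_θ-semistable layers: μ^(1)=24; μ^(2)=13; μ^(3)=-7/2; μ^(4)=-16/3; μ^(5)=-9; μ^(6)=-20

((0, 0, 0, 2); (1, 0, 0, 0); (1, 1, 0, 0); (1, 1, 1, 0); (0, 0, 2, 0); (0, 1, 0, 0))


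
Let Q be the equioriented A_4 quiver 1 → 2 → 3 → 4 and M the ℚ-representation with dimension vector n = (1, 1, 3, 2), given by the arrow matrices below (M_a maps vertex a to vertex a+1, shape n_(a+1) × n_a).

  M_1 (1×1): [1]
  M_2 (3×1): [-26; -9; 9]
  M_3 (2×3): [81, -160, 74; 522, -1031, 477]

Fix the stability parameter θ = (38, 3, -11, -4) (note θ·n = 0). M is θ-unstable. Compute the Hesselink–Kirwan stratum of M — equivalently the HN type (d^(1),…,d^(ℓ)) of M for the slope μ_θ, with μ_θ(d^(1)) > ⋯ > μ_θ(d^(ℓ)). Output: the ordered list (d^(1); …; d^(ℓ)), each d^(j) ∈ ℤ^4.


Interval decomposition of M: I[1,3], I[3,4]^2.
HN type (ℓ=3): μ^(1)=10; μ^(2)=-4; μ^(3)=-11

((1, 1, 1, 0); (0, 0, 0, 2); (0, 0, 2, 0))


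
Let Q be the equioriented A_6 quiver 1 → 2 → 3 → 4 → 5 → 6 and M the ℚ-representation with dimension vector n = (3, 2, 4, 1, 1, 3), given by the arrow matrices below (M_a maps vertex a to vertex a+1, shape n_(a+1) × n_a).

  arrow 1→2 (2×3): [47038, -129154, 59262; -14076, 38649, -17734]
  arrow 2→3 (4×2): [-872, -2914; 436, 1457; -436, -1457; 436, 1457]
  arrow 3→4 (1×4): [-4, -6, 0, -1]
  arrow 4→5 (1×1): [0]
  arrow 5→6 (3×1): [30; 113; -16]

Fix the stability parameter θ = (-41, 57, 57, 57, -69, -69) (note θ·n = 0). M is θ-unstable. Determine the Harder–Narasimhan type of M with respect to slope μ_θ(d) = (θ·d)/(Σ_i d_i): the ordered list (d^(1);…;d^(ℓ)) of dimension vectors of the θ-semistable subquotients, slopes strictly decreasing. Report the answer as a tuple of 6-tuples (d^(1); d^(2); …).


Via rank(M_{q-1}∘⋯∘M_p): M ≅ I[1,1], I[1,2], I[1,4], I[3,3]^3, I[5,6], I[6,6]^2.
μ_θ-semistable layers: μ^(1)=57; μ^(2)=-41; μ^(3)=-69

((0, 2, 4, 1, 0, 0); (3, 0, 0, 0, 0, 0); (0, 0, 0, 0, 1, 3))


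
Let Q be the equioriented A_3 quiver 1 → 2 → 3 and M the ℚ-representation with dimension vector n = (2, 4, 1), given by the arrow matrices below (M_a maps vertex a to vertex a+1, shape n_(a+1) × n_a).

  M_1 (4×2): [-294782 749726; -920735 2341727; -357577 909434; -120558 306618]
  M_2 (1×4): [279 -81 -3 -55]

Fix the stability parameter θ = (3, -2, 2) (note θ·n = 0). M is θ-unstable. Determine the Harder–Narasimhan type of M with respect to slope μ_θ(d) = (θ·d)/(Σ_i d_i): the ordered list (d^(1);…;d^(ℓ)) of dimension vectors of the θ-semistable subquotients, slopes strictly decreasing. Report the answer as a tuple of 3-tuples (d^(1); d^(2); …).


Interval decomposition of M: I[1,2], I[1,3], I[2,2]^2.
HN type (ℓ=3): μ^(1)=2; μ^(2)=1/2; μ^(3)=-2

((0, 0, 1); (2, 2, 0); (0, 2, 0))


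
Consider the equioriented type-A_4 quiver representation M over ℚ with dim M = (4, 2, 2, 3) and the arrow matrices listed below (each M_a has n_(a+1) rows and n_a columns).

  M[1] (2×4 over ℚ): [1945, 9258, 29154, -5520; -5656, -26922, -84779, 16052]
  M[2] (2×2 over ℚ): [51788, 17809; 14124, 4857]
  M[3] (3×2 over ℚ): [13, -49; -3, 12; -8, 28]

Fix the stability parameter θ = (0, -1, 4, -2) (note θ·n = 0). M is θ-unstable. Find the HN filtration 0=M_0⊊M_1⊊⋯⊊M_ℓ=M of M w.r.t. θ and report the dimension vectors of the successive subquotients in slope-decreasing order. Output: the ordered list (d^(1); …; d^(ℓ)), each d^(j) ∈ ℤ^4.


Barcode: M ≅ I[1,1]^2, I[1,2], I[1,4], I[3,4], I[4,4]. HN layers by μ_θ (4 steps, strictly decreasing):
  μ^(1)=1; μ^(2)=0; μ^(3)=-1/2; μ^(4)=-2

((0, 0, 2, 2); (2, 0, 0, 0); (2, 2, 0, 0); (0, 0, 0, 1))


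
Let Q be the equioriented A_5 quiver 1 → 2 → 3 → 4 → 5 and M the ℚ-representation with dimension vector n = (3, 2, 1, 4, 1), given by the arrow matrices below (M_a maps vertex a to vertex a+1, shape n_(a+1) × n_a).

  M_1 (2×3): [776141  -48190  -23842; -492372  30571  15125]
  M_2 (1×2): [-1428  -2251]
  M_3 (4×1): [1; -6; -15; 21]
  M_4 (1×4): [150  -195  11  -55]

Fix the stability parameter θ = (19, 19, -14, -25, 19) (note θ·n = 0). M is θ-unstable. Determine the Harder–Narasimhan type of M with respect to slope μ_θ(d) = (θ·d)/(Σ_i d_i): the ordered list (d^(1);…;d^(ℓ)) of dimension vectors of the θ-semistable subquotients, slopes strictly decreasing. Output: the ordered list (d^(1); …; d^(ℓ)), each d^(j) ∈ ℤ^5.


Interval decomposition of M: I[1,1], I[1,2], I[1,4], I[4,4]^2, I[4,5].
HN type (ℓ=3): μ^(1)=19; μ^(2)=-1/4; μ^(3)=-25

((2, 1, 0, 0, 1); (1, 1, 1, 1, 0); (0, 0, 0, 3, 0))


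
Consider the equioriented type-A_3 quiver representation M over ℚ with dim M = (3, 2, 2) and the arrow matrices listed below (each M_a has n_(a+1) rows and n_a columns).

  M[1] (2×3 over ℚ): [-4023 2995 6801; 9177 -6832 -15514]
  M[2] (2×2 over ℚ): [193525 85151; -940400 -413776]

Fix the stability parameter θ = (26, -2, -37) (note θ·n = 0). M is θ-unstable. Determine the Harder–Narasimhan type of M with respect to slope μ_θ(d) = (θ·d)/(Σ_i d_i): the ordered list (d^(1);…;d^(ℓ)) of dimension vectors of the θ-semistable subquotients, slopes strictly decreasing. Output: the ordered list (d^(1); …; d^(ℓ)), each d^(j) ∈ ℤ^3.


Interval decomposition of M: I[1,1], I[1,2], I[1,3], I[3,3].
HN type (ℓ=4): μ^(1)=26; μ^(2)=12; μ^(3)=-13/3; μ^(4)=-37

((1, 0, 0); (1, 1, 0); (1, 1, 1); (0, 0, 1))


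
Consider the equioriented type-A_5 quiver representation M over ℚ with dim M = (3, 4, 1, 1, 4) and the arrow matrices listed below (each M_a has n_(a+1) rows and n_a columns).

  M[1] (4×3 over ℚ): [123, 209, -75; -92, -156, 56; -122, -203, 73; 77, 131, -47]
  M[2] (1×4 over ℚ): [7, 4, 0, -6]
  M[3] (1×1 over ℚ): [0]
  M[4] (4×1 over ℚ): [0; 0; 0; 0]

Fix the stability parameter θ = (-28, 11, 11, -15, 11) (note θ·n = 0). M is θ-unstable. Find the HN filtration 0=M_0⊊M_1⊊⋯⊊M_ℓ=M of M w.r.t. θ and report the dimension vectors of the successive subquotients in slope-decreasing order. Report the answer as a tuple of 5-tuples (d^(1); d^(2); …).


Barcode: M ≅ I[1,2]^2, I[1,3], I[2,2], I[4,4], I[5,5]^4. HN layers by μ_θ (3 steps, strictly decreasing):
  μ^(1)=11; μ^(2)=-15; μ^(3)=-28

((0, 4, 1, 0, 4); (0, 0, 0, 1, 0); (3, 0, 0, 0, 0))


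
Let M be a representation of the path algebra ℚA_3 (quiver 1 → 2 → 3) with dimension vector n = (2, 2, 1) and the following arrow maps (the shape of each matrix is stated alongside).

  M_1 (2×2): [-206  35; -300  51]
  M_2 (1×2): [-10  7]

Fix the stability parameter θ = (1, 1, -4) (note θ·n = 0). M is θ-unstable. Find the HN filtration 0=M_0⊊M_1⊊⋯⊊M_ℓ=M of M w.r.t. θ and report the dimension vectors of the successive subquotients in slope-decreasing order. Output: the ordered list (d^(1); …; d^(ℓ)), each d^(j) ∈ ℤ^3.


Via rank(M_{q-1}∘⋯∘M_p): M ≅ I[1,2], I[1,3].
μ_θ-semistable layers: μ^(1)=1; μ^(2)=-2/3

((1, 1, 0); (1, 1, 1))


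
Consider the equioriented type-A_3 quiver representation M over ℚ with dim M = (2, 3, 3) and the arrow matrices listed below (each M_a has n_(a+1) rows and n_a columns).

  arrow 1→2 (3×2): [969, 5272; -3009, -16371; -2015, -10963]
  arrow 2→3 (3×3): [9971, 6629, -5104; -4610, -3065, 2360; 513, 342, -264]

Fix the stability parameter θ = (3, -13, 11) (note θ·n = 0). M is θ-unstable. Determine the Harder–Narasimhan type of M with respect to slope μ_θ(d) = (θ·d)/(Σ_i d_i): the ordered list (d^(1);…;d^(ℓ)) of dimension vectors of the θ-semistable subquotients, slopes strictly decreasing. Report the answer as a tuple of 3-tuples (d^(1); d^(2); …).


Via rank(M_{q-1}∘⋯∘M_p): M ≅ I[1,3]^2, I[2,2], I[3,3].
μ_θ-semistable layers: μ^(1)=11; μ^(2)=-5; μ^(3)=-13

((0, 0, 3); (2, 2, 0); (0, 1, 0))


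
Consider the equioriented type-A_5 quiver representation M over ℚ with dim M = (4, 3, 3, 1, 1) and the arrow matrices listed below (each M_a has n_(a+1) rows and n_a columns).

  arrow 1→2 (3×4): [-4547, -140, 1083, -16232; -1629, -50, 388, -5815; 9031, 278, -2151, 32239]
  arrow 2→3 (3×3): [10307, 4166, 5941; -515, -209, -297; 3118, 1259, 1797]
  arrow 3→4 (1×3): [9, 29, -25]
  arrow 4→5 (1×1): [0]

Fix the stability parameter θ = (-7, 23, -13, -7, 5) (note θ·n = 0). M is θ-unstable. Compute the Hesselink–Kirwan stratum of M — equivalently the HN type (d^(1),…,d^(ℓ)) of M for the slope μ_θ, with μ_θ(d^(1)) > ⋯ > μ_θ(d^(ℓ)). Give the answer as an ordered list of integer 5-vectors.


Via rank(M_{q-1}∘⋯∘M_p): M ≅ I[1,1], I[1,3]^2, I[1,4], I[5,5].
μ_θ-semistable layers: μ^(1)=5; μ^(2)=1; μ^(3)=-7

((0, 2, 2, 0, 1); (0, 1, 1, 1, 0); (4, 0, 0, 0, 0))


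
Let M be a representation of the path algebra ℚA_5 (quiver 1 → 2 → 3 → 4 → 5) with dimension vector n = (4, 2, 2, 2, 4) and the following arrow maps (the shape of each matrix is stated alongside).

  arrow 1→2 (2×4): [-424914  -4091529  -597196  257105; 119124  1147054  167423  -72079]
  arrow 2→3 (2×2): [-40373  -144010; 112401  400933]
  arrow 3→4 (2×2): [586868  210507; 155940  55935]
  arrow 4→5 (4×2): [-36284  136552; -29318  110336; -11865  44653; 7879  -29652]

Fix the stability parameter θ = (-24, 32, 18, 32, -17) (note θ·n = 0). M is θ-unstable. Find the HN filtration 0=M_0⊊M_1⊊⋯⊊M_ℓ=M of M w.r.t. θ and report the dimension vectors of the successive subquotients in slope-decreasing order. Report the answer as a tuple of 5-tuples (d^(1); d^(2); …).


Interval decomposition of M: I[1,1]^2, I[1,3], I[1,5], I[4,5], I[5,5]^2.
HN type (ℓ=5): μ^(1)=25; μ^(2)=65/4; μ^(3)=15/2; μ^(4)=-17; μ^(5)=-24

((0, 1, 1, 0, 0); (0, 1, 1, 1, 1); (0, 0, 0, 1, 1); (0, 0, 0, 0, 2); (4, 0, 0, 0, 0))


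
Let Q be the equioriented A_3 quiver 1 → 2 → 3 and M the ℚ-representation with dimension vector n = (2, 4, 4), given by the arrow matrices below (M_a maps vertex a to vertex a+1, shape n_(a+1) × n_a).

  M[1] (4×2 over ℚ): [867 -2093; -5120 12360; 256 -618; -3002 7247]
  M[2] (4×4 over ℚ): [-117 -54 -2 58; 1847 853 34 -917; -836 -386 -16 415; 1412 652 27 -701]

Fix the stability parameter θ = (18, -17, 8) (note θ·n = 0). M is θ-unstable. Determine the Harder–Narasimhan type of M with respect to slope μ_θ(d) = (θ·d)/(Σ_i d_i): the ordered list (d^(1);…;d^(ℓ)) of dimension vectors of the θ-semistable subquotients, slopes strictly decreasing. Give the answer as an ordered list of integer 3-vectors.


Via rank(M_{q-1}∘⋯∘M_p): M ≅ I[1,3]^2, I[2,3]^2.
μ_θ-semistable layers: μ^(1)=8; μ^(2)=1/2; μ^(3)=-17

((0, 0, 4); (2, 2, 0); (0, 2, 0))


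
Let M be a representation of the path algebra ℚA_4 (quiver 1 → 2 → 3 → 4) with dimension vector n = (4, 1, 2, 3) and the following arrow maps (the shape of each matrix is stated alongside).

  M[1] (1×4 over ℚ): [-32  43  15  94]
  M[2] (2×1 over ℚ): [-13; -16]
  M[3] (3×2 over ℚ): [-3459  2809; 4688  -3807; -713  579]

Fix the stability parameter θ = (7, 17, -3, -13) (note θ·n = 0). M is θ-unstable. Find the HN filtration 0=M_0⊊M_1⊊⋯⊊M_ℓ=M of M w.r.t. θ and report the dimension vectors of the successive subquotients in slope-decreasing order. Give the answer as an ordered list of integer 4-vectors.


Via rank(M_{q-1}∘⋯∘M_p): M ≅ I[1,1]^3, I[1,4], I[3,4], I[4,4].
μ_θ-semistable layers: μ^(1)=7; μ^(2)=2; μ^(3)=-8; μ^(4)=-13

((3, 0, 0, 0); (1, 1, 1, 1); (0, 0, 1, 1); (0, 0, 0, 1))


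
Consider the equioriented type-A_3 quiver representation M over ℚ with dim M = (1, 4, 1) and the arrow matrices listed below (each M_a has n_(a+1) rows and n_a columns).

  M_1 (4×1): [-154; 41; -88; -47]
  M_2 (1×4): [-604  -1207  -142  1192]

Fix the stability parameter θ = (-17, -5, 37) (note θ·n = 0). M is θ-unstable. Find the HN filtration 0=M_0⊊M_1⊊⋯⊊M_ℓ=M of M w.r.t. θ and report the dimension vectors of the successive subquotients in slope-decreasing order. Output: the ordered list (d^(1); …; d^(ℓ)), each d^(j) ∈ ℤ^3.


Interval decomposition of M: I[1,3], I[2,2]^3.
HN type (ℓ=3): μ^(1)=37; μ^(2)=-5; μ^(3)=-17

((0, 0, 1); (0, 4, 0); (1, 0, 0))


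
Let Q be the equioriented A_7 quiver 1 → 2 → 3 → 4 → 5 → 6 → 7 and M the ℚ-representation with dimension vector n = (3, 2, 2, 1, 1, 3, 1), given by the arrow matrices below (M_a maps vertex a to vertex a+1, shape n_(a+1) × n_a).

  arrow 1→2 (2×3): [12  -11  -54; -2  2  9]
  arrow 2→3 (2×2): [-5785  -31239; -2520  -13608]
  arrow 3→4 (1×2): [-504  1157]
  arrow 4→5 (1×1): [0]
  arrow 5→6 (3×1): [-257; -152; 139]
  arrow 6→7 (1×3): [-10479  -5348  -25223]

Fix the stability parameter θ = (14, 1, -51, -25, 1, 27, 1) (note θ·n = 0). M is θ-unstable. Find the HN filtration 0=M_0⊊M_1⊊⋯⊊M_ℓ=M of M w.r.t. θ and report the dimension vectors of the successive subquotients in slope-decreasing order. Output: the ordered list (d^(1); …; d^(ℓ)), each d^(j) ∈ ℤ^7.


Barcode: M ≅ I[1,1], I[1,2], I[1,3], I[3,4], I[5,7], I[6,6]^2. HN layers by μ_θ (7 steps, strictly decreasing):
  μ^(1)=27; μ^(2)=14; μ^(3)=15/2; μ^(4)=1; μ^(5)=-12; μ^(6)=-25; μ^(7)=-51

((0, 0, 0, 0, 0, 2, 0); (1, 0, 0, 0, 0, 1, 1); (1, 1, 0, 0, 0, 0, 0); (0, 0, 0, 0, 1, 0, 0); (1, 1, 1, 0, 0, 0, 0); (0, 0, 0, 1, 0, 0, 0); (0, 0, 1, 0, 0, 0, 0))


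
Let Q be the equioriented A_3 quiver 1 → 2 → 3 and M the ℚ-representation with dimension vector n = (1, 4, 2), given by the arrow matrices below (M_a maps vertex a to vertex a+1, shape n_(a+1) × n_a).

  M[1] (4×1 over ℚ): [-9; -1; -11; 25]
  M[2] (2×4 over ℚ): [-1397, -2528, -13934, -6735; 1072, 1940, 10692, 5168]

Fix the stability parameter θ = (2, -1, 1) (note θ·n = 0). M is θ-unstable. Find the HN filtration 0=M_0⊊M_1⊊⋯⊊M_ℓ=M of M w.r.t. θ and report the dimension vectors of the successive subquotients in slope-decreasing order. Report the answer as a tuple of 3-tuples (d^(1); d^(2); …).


Interval decomposition of M: I[1,2], I[2,2], I[2,3]^2.
HN type (ℓ=3): μ^(1)=1; μ^(2)=1/2; μ^(3)=-1

((0, 0, 2); (1, 1, 0); (0, 3, 0))


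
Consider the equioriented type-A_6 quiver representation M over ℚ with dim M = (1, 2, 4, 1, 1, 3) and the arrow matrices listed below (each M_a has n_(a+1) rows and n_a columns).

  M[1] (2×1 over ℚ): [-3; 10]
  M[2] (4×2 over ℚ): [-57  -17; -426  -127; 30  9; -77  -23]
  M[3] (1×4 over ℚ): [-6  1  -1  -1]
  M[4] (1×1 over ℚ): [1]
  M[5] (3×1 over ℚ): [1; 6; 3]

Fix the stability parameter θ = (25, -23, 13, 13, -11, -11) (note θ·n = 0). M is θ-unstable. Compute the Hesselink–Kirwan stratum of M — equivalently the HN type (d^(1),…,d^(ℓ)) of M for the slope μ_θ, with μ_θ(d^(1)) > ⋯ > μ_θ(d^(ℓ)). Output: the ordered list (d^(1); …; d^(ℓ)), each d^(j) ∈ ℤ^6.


Interval decomposition of M: I[1,6], I[2,3], I[3,3]^2, I[6,6]^2.
HN type (ℓ=4): μ^(1)=13; μ^(2)=1; μ^(3)=-11; μ^(4)=-23

((0, 0, 3, 0, 0, 0); (1, 1, 1, 1, 1, 1); (0, 0, 0, 0, 0, 2); (0, 1, 0, 0, 0, 0))


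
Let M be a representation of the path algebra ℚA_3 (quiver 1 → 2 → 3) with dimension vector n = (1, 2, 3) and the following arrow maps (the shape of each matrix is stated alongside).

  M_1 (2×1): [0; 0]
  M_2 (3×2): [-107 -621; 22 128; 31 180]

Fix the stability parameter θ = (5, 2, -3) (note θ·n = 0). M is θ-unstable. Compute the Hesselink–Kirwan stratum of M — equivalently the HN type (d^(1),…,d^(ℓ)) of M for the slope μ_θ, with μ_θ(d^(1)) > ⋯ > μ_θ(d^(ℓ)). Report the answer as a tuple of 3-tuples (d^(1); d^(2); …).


Barcode: M ≅ I[1,1], I[2,3]^2, I[3,3]. HN layers by μ_θ (3 steps, strictly decreasing):
  μ^(1)=5; μ^(2)=-1/2; μ^(3)=-3

((1, 0, 0); (0, 2, 2); (0, 0, 1))


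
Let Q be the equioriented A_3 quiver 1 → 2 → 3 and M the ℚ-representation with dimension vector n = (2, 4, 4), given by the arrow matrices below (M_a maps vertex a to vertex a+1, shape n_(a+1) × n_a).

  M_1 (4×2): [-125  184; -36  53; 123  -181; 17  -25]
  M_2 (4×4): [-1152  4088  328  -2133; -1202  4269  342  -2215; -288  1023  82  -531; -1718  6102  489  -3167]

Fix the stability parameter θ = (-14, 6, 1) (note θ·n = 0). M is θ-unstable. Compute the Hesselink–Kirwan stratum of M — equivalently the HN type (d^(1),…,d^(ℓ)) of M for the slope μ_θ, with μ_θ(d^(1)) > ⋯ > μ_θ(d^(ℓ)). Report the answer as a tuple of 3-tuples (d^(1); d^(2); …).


Barcode: M ≅ I[1,3]^2, I[2,3]^2. HN layers by μ_θ (2 steps, strictly decreasing):
  μ^(1)=7/2; μ^(2)=-14

((0, 4, 4); (2, 0, 0))


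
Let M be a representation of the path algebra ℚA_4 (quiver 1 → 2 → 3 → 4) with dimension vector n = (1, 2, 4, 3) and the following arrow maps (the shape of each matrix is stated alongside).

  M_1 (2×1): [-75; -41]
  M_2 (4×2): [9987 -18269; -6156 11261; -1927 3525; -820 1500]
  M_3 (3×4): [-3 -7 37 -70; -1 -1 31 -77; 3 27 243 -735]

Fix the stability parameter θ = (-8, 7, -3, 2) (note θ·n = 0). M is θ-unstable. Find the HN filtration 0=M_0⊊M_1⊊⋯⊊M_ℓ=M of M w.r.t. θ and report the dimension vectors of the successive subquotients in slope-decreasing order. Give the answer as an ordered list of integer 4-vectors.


Barcode: M ≅ I[1,4], I[2,4], I[3,3]^2, I[4,4]. HN layers by μ_θ (3 steps, strictly decreasing):
  μ^(1)=2; μ^(2)=-3; μ^(3)=-8

((0, 2, 2, 3); (0, 0, 2, 0); (1, 0, 0, 0))


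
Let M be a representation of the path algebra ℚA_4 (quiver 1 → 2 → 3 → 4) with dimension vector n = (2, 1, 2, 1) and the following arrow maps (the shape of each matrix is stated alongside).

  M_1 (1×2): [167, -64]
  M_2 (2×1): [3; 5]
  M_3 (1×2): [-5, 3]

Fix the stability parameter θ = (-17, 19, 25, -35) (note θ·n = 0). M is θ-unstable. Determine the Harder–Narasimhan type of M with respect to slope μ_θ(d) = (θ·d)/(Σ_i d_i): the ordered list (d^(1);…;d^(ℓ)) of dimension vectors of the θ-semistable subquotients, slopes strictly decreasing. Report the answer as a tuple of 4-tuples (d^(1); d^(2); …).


Via rank(M_{q-1}∘⋯∘M_p): M ≅ I[1,1], I[1,3], I[3,4].
μ_θ-semistable layers: μ^(1)=25; μ^(2)=19; μ^(3)=-5; μ^(4)=-17

((0, 0, 1, 0); (0, 1, 0, 0); (0, 0, 1, 1); (2, 0, 0, 0))
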